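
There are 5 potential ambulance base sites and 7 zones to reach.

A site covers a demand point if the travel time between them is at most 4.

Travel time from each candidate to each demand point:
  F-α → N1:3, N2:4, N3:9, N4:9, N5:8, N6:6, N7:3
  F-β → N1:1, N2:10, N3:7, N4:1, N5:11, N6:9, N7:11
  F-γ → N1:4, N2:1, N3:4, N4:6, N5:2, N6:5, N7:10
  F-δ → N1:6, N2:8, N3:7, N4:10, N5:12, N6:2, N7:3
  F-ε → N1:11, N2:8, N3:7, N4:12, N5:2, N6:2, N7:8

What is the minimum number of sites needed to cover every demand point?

3

Coverage sets (demand points within 4 of each site):
  F-α: {N1, N2, N7}
  F-β: {N1, N4}
  F-γ: {N1, N2, N3, N5}
  F-δ: {N6, N7}
  F-ε: {N5, N6}
No 2 sites suffice: every size-2 union leaves at least one demand point uncovered.
But {F-β, F-γ, F-δ} covers everything, so the minimum is 3.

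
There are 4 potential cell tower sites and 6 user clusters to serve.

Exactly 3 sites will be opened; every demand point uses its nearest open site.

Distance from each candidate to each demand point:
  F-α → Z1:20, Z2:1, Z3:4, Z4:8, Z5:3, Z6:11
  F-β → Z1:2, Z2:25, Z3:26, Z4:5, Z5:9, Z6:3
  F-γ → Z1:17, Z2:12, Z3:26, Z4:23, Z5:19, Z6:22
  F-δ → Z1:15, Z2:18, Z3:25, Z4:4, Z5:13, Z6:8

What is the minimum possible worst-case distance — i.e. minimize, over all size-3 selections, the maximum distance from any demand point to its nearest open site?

4

Open {F-α, F-β, F-δ}.
  Farthest demand point is Z3 at distance 4 (to F-α); all others are ≤ 4.
With {F-α, F-β, F-γ} the worst case is 5.
With {F-α, F-γ, F-δ} the worst case is 15.
No size-3 selection achieves below 4.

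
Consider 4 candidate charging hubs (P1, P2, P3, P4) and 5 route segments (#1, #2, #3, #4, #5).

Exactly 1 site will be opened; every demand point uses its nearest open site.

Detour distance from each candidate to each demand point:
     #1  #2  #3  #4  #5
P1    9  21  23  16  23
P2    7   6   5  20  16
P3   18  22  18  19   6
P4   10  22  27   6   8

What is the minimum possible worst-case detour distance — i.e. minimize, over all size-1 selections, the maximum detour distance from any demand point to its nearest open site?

20

Open {P2}.
  Farthest demand point is #4 at detour distance 20 (to P2); all others are ≤ 20.
With {P3} the worst case is 22.
With {P1} the worst case is 23.
No size-1 selection achieves below 20.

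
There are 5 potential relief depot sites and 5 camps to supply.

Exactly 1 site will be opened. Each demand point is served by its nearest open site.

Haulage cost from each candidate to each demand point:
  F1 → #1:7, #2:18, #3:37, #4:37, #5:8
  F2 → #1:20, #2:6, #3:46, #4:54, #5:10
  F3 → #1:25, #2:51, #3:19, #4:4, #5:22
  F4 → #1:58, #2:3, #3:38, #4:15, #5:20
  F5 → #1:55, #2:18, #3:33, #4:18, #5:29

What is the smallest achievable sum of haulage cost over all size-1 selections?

Open {F1}.
  #1→F1 7, #2→F1 18, #3→F1 37, #4→F1 37, #5→F1 8  ⇒ total 107.
Compare {F3}: total 121.
Compare {F4}: total 134.
No size-1 selection does better; minimum is 107.

107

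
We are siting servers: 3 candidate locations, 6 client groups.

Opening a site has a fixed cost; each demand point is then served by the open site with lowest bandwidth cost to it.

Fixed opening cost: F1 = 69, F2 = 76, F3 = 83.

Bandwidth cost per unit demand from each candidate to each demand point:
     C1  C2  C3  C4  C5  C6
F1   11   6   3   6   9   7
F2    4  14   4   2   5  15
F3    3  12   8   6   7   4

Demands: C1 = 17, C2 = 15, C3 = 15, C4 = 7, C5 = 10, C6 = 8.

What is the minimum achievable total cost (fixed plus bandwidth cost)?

Open {F1, F2}: assign each demand point to its cheapest open site.
  C1→F2 17×4=68, C2→F1 15×6=90, C3→F1 15×3=45, C4→F2 7×2=14, C5→F2 10×5=50, C6→F1 8×7=56
  bandwidth cost 323, fixed 145 → total 468.
Compare {F1, F3}: bandwidth cost 330 + fixed 152 = 482.
Compare {F1, F2, F3}: bandwidth cost 282 + fixed 228 = 510.
Compare {F2, F3}: bandwidth cost 387 + fixed 159 = 546.
All other subsets cost ≥ 482. Minimum total cost: 468.

468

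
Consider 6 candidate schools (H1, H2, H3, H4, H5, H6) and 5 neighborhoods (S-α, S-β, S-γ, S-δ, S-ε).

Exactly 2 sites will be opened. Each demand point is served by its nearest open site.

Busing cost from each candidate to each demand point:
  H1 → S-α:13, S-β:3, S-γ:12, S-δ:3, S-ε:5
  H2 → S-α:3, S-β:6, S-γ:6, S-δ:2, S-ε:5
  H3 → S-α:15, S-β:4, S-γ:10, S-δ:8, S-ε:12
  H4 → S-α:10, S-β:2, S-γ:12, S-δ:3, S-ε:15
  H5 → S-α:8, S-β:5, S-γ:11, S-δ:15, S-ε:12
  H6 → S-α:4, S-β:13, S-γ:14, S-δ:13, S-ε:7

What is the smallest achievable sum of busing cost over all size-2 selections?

18

Open {H2, H4}.
  S-α→H2 3, S-β→H4 2, S-γ→H2 6, S-δ→H2 2, S-ε→H2 5  ⇒ total 18.
Compare {H1, H2}: total 19.
Compare {H2, H3}: total 20.
No size-2 selection does better; minimum is 18.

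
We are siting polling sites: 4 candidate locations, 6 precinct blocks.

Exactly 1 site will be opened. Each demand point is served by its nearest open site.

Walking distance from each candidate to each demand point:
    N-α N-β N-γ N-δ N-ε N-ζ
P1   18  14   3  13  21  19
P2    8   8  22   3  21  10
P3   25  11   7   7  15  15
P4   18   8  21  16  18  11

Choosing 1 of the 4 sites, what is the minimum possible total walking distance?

72

Open {P2}.
  N-α→P2 8, N-β→P2 8, N-γ→P2 22, N-δ→P2 3, N-ε→P2 21, N-ζ→P2 10  ⇒ total 72.
Compare {P3}: total 80.
Compare {P1}: total 88.
No size-1 selection does better; minimum is 72.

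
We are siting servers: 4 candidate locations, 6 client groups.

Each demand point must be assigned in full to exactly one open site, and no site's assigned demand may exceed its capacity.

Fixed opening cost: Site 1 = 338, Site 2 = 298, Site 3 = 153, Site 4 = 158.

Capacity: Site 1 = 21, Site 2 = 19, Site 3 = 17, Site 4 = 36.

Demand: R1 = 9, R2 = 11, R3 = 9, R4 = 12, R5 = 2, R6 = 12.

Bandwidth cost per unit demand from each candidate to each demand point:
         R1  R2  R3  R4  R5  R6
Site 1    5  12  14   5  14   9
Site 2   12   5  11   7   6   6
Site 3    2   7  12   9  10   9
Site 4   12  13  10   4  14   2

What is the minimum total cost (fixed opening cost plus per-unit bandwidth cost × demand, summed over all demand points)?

856

Open {Site 2, Site 3, Site 4}; cheapest assignment that respects the capacities:
  Site 2 (cap 19, load 13): R2, R5 — cost 11×5 + 2×6 = 67
  Site 3 (cap 17, load 9): R1 — cost 9×2 = 18
  Site 4 (cap 36, load 33): R3, R4, R6 — cost 9×10 + 12×4 + 12×2 = 162
  Shipping 247, fixed 609 → total 856.
  Any other capacity-feasible assignment to {Site 2, Site 3, Site 4} ships for at least 247.
Compare {Site 1, Site 4}: its best feasible assignment gives total 863.
Compare {Site 1, Site 3, Site 4}: its best feasible assignment gives total 953.
Every other set of open sites that can feasibly serve all demand totals ≥ 863 even under its best assignment. Minimum: 856.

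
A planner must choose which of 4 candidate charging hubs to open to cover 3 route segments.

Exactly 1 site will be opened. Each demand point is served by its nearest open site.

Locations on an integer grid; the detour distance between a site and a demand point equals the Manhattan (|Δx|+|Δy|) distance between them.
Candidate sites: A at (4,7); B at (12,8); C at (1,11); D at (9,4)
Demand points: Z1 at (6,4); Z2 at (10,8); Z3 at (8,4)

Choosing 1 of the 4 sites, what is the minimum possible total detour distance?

Open {D}.
  Z1→D 3, Z2→D 5, Z3→D 1  ⇒ total 9.
Compare {A}: total 19.
Compare {B}: total 20.
No size-1 selection does better; minimum is 9.

9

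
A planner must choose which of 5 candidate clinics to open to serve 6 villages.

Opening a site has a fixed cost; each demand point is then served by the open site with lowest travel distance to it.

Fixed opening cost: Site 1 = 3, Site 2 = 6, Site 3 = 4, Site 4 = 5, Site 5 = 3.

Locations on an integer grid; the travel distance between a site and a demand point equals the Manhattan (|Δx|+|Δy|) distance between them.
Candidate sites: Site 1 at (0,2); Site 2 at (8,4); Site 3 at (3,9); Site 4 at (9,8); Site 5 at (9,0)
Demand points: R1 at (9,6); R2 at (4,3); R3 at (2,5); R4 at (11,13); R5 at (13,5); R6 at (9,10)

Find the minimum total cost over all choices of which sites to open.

36

Open {Site 1, Site 4}: assign each demand point to its cheapest open site.
  R1→Site 4 2, R2→Site 1 5, R3→Site 1 5, R4→Site 4 7, R5→Site 4 7, R6→Site 4 2
  travel distance 28, fixed 8 → total 36.
Compare {Site 3, Site 4}: travel distance 30 + fixed 9 = 39.
Compare {Site 1, Site 4, Site 5}: travel distance 28 + fixed 11 = 39.
Compare {Site 2, Site 4}: travel distance 29 + fixed 11 = 40.
All other subsets cost ≥ 39. Minimum total cost: 36.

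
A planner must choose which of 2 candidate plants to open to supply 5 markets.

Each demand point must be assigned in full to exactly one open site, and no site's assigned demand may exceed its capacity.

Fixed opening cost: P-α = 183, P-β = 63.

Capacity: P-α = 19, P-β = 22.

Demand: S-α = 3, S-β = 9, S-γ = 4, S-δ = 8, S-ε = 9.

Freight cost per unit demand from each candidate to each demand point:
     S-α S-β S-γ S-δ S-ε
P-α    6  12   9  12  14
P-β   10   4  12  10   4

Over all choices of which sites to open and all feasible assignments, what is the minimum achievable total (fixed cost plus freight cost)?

468

Open {P-α, P-β}; cheapest assignment that respects the capacities:
  P-α (cap 19, load 15): S-α, S-γ, S-δ — cost 3×6 + 4×9 + 8×12 = 150
  P-β (cap 22, load 18): S-β, S-ε — cost 9×4 + 9×4 = 72
  Shipping 222, fixed 246 → total 468.
  Any other capacity-feasible assignment to {P-α, P-β} ships for at least 222.
Total demand is 33 and no other set of sites has combined capacity ≥ 33, so {P-α, P-β} is the only feasible choice of open sites. Minimum: 468.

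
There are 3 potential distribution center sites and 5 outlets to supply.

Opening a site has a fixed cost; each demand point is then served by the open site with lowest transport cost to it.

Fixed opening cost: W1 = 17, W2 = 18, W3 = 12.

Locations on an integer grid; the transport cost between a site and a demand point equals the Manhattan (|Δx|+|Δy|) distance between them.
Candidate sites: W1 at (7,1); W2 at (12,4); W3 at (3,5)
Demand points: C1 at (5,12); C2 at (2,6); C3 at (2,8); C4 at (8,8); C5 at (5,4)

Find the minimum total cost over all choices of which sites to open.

Open {W3}: assign each demand point to its cheapest open site.
  C1→W3 9, C2→W3 2, C3→W3 4, C4→W3 8, C5→W3 3
  transport cost 26, fixed 12 → total 38.
Compare {W1, W3}: transport cost 26 + fixed 29 = 55.
Compare {W2, W3}: transport cost 26 + fixed 30 = 56.
Compare {W1}: transport cost 48 + fixed 17 = 65.
All other subsets cost ≥ 55. Minimum total cost: 38.

38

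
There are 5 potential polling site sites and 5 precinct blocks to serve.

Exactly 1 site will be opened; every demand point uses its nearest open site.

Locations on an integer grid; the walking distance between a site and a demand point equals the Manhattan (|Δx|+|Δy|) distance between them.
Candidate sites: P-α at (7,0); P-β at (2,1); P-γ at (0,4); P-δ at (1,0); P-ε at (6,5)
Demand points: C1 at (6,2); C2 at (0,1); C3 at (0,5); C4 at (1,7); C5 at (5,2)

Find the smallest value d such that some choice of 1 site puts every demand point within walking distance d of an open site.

7

Open {P-β}.
  Farthest demand point is C4 at walking distance 7 (to P-β); all others are ≤ 7.
With {P-δ} the worst case is 7.
With {P-γ} the worst case is 8.
No size-1 selection achieves below 7.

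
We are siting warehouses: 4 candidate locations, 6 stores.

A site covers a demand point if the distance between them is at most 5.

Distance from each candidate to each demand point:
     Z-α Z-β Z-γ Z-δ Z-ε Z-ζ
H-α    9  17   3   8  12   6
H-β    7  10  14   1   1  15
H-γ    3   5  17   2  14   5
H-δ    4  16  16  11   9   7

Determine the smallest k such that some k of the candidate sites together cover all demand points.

3

Coverage sets (demand points within 5 of each site):
  H-α: {Z-γ}
  H-β: {Z-δ, Z-ε}
  H-γ: {Z-α, Z-β, Z-δ, Z-ζ}
  H-δ: {Z-α}
No 2 sites suffice: every size-2 union leaves at least one demand point uncovered.
But {H-α, H-β, H-γ} covers everything, so the minimum is 3.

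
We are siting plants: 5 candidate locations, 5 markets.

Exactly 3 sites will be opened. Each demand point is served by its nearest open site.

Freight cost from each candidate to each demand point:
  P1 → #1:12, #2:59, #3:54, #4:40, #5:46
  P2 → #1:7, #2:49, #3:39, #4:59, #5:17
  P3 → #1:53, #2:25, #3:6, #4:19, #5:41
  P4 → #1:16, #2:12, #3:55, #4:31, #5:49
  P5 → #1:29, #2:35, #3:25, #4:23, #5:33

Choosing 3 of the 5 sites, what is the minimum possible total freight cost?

Open {P2, P3, P4}.
  #1→P2 7, #2→P4 12, #3→P3 6, #4→P3 19, #5→P2 17  ⇒ total 61.
Compare {P1, P2, P3}: total 74.
Compare {P2, P3, P5}: total 74.
No size-3 selection does better; minimum is 61.

61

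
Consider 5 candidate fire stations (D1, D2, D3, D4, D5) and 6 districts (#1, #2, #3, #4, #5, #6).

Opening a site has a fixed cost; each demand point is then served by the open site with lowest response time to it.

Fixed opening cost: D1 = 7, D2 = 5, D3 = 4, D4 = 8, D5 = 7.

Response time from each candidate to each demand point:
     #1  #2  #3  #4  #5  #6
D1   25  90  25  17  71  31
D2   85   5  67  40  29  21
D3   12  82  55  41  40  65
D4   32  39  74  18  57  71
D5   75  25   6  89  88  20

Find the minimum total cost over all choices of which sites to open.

Open {D1, D2, D3, D5}: assign each demand point to its cheapest open site.
  #1→D3 12, #2→D2 5, #3→D5 6, #4→D1 17, #5→D2 29, #6→D5 20
  response time 89, fixed 23 → total 112.
Compare {D2, D3, D4, D5}: response time 90 + fixed 24 = 114.
Compare {D1, D2, D3, D4, D5}: response time 89 + fixed 31 = 120.
Compare {D1, D2, D5}: response time 102 + fixed 19 = 121.
All other subsets cost ≥ 114. Minimum total cost: 112.

112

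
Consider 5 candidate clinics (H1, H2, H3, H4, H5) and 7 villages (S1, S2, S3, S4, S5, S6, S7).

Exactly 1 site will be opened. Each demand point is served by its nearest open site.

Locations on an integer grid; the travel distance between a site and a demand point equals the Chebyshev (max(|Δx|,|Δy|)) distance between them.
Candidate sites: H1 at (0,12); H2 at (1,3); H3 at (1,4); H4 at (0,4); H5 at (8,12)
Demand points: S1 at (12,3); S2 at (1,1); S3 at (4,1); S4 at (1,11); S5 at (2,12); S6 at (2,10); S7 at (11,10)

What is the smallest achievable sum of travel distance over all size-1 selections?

48

Open {H3}.
  S1→H3 11, S2→H3 3, S3→H3 3, S4→H3 7, S5→H3 8, S6→H3 6, S7→H3 10  ⇒ total 48.
Compare {H1}: total 50.
Compare {H2}: total 50.
No size-1 selection does better; minimum is 48.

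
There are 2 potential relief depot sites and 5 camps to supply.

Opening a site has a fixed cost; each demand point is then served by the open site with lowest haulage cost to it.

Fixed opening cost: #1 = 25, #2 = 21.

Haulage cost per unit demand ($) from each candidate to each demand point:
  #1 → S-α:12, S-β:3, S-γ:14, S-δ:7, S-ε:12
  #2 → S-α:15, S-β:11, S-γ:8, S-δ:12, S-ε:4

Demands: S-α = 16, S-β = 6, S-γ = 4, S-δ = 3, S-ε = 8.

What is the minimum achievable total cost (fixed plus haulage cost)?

Open {#1, #2}: assign each demand point to its cheapest open site.
  S-α→#1 16×12=192, S-β→#1 6×3=18, S-γ→#2 4×8=32, S-δ→#1 3×7=21, S-ε→#2 8×4=32
  haulage cost 295, fixed 46 → total 341.
Compare {#1}: haulage cost 383 + fixed 25 = 408.
Compare {#2}: haulage cost 406 + fixed 21 = 427.

341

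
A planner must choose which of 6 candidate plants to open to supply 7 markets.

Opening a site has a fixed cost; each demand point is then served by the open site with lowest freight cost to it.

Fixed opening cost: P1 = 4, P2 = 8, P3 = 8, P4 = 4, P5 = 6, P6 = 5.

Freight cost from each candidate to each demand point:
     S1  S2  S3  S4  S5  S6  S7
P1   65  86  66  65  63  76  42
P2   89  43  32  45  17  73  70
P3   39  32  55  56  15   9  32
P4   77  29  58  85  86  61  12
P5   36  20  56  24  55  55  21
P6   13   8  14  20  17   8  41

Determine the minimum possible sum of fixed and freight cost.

Open {P4, P6}: assign each demand point to its cheapest open site.
  S1→P6 13, S2→P6 8, S3→P6 14, S4→P6 20, S5→P6 17, S6→P6 8, S7→P4 12
  freight cost 92, fixed 9 → total 101.
Compare {P1, P4, P6}: freight cost 92 + fixed 13 = 105.
Compare {P3, P4, P6}: freight cost 90 + fixed 17 = 107.
Compare {P4, P5, P6}: freight cost 92 + fixed 15 = 107.
All other subsets cost ≥ 105. Minimum total cost: 101.

101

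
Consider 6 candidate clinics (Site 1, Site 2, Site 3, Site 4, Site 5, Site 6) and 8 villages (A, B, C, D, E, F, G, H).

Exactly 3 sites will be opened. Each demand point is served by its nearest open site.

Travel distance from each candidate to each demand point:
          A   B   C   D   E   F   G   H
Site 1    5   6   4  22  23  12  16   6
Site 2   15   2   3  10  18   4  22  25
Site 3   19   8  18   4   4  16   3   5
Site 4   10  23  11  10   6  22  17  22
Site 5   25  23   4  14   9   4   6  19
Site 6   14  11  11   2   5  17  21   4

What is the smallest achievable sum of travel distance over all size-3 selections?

Open {Site 1, Site 2, Site 3}.
  A→Site 1 5, B→Site 2 2, C→Site 2 3, D→Site 3 4, E→Site 3 4, F→Site 2 4, G→Site 3 3, H→Site 3 5  ⇒ total 30.
Compare {Site 1, Site 3, Site 5}: total 35.
Compare {Site 2, Site 3, Site 4}: total 35.
No size-3 selection does better; minimum is 30.

30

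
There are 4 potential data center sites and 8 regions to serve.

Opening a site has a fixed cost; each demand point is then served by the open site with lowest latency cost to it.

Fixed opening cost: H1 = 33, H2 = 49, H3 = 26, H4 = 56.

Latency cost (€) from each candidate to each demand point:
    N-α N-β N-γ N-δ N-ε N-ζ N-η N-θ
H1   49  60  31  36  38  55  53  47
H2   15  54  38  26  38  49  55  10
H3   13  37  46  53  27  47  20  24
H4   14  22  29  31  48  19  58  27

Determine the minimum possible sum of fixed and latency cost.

Open {H3, H4}: assign each demand point to its cheapest open site.
  N-α→H3 13, N-β→H4 22, N-γ→H4 29, N-δ→H4 31, N-ε→H3 27, N-ζ→H4 19, N-η→H3 20, N-θ→H3 24
  latency cost 185, fixed 82 → total 267.
Compare {H3}: latency cost 267 + fixed 26 = 293.
Compare {H2, H3}: latency cost 218 + fixed 75 = 293.
Compare {H1, H3}: latency cost 235 + fixed 59 = 294.
All other subsets cost ≥ 293. Minimum total cost: 267.

267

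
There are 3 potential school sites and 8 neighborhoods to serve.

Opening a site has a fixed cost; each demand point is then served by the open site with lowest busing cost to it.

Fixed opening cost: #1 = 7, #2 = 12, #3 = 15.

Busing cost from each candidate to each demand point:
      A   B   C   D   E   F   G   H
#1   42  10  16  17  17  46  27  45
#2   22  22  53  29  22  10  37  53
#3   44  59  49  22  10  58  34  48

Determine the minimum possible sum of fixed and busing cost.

Open {#1, #2}: assign each demand point to its cheapest open site.
  A→#2 22, B→#1 10, C→#1 16, D→#1 17, E→#1 17, F→#2 10, G→#1 27, H→#1 45
  busing cost 164, fixed 19 → total 183.
Compare {#1, #2, #3}: busing cost 157 + fixed 34 = 191.
Compare {#1}: busing cost 220 + fixed 7 = 227.
Compare {#1, #3}: busing cost 213 + fixed 22 = 235.
All other subsets cost ≥ 191. Minimum total cost: 183.

183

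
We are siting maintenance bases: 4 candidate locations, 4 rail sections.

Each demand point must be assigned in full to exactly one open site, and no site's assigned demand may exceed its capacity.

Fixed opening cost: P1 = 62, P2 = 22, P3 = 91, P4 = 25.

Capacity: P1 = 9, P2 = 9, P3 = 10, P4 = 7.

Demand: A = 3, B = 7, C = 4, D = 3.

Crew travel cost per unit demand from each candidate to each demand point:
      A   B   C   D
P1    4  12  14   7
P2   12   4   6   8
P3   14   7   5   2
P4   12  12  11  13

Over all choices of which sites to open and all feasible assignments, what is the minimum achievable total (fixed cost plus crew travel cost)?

Open {P2, P3}; cheapest assignment that respects the capacities:
  P2 (cap 9, load 7): B — cost 7×4 = 28
  P3 (cap 10, load 10): A, C, D — cost 3×14 + 4×5 + 3×2 = 68
  Shipping 96, fixed 113 → total 209.
  Any other capacity-feasible assignment to {P2, P3} ships for at least 96.
Compare {P1, P2, P4}: its best feasible assignment gives total 214.
Compare {P2, P3, P4}: its best feasible assignment gives total 228.
Every other set of open sites that can feasibly serve all demand totals ≥ 214 even under its best assignment. Minimum: 209.

209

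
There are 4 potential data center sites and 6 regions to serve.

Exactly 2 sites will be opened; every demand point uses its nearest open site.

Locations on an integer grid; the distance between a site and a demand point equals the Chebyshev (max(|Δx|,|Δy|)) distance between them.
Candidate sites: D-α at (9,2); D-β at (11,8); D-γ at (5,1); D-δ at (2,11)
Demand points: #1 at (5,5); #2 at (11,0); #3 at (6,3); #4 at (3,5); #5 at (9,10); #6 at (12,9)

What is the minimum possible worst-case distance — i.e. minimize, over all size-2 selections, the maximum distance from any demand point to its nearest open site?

Open {D-α, D-β}.
  Farthest demand point is #4 at distance 6 (to D-α); all others are ≤ 6.
With {D-β, D-γ} the worst case is 6.
With {D-α, D-δ} the worst case is 7.
No size-2 selection achieves below 6.

6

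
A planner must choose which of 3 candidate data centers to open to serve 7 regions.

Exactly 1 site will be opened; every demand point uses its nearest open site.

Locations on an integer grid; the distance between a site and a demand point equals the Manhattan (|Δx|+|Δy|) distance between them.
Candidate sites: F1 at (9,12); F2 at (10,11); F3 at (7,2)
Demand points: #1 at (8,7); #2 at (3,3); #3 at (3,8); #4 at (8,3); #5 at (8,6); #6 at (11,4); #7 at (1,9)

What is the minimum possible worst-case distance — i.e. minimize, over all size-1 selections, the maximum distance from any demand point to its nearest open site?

Open {F3}.
  Farthest demand point is #7 at distance 13 (to F3); all others are ≤ 13.
With {F1} the worst case is 15.
With {F2} the worst case is 15.
No size-1 selection achieves below 13.

13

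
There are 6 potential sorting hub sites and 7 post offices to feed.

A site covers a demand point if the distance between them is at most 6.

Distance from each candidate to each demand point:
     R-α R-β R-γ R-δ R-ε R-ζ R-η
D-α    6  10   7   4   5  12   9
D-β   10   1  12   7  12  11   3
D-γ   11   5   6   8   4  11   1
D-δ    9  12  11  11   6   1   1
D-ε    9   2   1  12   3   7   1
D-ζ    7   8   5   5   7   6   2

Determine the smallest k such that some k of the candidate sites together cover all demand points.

Coverage sets (demand points within 6 of each site):
  D-α: {R-α, R-δ, R-ε}
  D-β: {R-β, R-η}
  D-γ: {R-β, R-γ, R-ε, R-η}
  D-δ: {R-ε, R-ζ, R-η}
  D-ε: {R-β, R-γ, R-ε, R-η}
  D-ζ: {R-γ, R-δ, R-ζ, R-η}
No 2 sites suffice: every size-2 union leaves at least one demand point uncovered.
But {D-α, D-β, D-ζ} covers everything, so the minimum is 3.

3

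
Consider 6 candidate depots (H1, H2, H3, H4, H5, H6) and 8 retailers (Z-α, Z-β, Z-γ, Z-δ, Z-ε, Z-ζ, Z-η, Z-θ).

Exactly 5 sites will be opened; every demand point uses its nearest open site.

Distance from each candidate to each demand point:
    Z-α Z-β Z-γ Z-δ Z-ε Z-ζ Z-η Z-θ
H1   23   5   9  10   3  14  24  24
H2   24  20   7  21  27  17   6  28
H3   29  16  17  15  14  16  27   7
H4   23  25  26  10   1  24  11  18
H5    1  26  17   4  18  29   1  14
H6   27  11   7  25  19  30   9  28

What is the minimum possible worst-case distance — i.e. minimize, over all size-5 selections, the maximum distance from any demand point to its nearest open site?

Open {H1, H2, H3, H4, H5}.
  Farthest demand point is Z-ζ at distance 14 (to H1); all others are ≤ 14.
With {H1, H2, H3, H5, H6} the worst case is 14.
With {H1, H2, H4, H5, H6} the worst case is 14.
No size-5 selection achieves below 14.

14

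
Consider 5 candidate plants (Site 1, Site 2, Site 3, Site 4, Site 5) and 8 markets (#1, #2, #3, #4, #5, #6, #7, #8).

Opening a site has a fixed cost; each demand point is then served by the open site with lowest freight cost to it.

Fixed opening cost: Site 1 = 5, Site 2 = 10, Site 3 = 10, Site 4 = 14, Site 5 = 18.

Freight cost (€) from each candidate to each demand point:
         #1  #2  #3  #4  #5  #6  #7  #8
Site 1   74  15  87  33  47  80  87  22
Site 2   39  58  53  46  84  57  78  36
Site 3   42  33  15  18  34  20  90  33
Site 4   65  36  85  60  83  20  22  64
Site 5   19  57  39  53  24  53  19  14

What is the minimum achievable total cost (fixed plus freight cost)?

Open {Site 1, Site 3, Site 5}: assign each demand point to its cheapest open site.
  #1→Site 5 19, #2→Site 1 15, #3→Site 3 15, #4→Site 3 18, #5→Site 5 24, #6→Site 3 20, #7→Site 5 19, #8→Site 5 14
  freight cost 144, fixed 33 → total 177.
Compare {Site 1, Site 2, Site 3, Site 5}: freight cost 144 + fixed 43 = 187.
Compare {Site 3, Site 5}: freight cost 162 + fixed 28 = 190.
Compare {Site 1, Site 3, Site 4, Site 5}: freight cost 144 + fixed 47 = 191.
All other subsets cost ≥ 187. Minimum total cost: 177.

177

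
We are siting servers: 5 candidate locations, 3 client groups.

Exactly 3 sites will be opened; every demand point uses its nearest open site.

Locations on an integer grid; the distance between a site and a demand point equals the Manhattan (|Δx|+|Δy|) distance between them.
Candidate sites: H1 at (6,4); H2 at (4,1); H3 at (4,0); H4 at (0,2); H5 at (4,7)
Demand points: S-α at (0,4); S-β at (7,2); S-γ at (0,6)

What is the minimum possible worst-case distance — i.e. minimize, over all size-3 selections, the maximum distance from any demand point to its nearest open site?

Open {H1, H2, H4}.
  Farthest demand point is S-γ at distance 4 (to H4); all others are ≤ 4.
With {H1, H3, H4} the worst case is 4.
With {H1, H4, H5} the worst case is 4.
No size-3 selection achieves below 4.

4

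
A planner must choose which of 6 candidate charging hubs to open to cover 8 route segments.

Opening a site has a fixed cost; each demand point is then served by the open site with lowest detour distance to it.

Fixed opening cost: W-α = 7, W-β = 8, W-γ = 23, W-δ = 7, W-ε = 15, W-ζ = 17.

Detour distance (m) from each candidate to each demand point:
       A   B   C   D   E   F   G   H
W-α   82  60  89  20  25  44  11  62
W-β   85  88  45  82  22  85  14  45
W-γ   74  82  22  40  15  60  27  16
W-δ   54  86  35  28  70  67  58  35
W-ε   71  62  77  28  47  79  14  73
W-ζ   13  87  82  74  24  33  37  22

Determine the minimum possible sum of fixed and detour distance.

Open {W-α, W-γ, W-ζ}: assign each demand point to its cheapest open site.
  A→W-ζ 13, B→W-α 60, C→W-γ 22, D→W-α 20, E→W-γ 15, F→W-ζ 33, G→W-α 11, H→W-γ 16
  detour distance 190, fixed 47 → total 237.
Compare {W-α, W-γ, W-δ, W-ζ}: detour distance 190 + fixed 54 = 244.
Compare {W-α, W-β, W-γ, W-ζ}: detour distance 190 + fixed 55 = 245.
Compare {W-α, W-δ, W-ζ}: detour distance 218 + fixed 31 = 249.
All other subsets cost ≥ 244. Minimum total cost: 237.

237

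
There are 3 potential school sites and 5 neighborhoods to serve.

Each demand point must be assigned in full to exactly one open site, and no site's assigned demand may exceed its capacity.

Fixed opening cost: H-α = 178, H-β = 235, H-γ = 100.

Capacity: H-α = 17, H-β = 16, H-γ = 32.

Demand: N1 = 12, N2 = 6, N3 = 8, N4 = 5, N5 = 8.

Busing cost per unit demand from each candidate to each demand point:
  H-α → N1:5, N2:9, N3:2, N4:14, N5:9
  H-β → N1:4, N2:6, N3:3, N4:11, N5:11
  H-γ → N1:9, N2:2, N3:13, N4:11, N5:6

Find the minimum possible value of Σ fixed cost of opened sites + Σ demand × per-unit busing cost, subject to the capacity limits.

517

Open {H-α, H-γ}; cheapest assignment that respects the capacities:
  H-α (cap 17, load 8): N3 — cost 8×2 = 16
  H-γ (cap 32, load 31): N1, N2, N4, N5 — cost 12×9 + 6×2 + 5×11 + 8×6 = 223
  Shipping 239, fixed 278 → total 517.
  Any other capacity-feasible assignment to {H-α, H-γ} ships for at least 239.
Compare {H-β, H-γ}: its best feasible assignment gives total 582.
Compare {H-α, H-β, H-γ}: its best feasible assignment gives total 692.
Every other set of open sites that can feasibly serve all demand totals ≥ 582 even under its best assignment. Minimum: 517.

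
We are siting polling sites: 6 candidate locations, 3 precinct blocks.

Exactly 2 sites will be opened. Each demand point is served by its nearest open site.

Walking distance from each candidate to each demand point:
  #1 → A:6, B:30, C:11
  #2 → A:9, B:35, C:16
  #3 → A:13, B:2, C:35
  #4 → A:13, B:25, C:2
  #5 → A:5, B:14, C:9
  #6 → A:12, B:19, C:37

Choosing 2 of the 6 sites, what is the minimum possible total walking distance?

Open {#3, #5}.
  A→#5 5, B→#3 2, C→#5 9  ⇒ total 16.
Compare {#3, #4}: total 17.
Compare {#1, #3}: total 19.
No size-2 selection does better; minimum is 16.

16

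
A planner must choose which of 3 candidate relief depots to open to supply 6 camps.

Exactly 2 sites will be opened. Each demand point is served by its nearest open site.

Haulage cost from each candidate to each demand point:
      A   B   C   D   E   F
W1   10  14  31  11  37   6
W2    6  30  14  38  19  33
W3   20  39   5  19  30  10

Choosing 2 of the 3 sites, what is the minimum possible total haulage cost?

70

Open {W1, W2}.
  A→W2 6, B→W1 14, C→W2 14, D→W1 11, E→W2 19, F→W1 6  ⇒ total 70.
Compare {W1, W3}: total 76.
Compare {W2, W3}: total 89.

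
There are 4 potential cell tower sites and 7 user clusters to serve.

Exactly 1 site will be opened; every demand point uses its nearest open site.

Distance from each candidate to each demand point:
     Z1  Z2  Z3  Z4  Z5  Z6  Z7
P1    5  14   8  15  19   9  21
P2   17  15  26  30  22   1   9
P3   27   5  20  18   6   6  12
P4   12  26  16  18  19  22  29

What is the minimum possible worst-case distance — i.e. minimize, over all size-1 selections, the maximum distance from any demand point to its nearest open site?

Open {P1}.
  Farthest demand point is Z7 at distance 21 (to P1); all others are ≤ 21.
With {P3} the worst case is 27.
With {P4} the worst case is 29.
No size-1 selection achieves below 21.

21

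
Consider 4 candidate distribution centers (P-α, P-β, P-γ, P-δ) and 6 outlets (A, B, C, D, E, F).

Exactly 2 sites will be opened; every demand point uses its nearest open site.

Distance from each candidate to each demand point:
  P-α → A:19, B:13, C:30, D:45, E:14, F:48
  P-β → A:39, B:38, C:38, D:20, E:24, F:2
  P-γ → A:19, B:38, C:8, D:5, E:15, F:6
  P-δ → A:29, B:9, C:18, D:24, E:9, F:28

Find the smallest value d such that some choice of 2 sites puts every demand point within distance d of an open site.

19

Open {P-α, P-γ}.
  Farthest demand point is A at distance 19 (to P-α); all others are ≤ 19.
With {P-γ, P-δ} the worst case is 19.
With {P-α, P-δ} the worst case is 28.
No size-2 selection achieves below 19.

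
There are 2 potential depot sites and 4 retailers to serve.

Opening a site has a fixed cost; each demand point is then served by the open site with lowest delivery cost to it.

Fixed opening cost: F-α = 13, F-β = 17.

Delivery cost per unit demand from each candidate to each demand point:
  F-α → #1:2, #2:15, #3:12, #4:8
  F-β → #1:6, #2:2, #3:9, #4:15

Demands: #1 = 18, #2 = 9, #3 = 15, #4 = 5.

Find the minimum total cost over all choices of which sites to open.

259

Open {F-α, F-β}: assign each demand point to its cheapest open site.
  #1→F-α 18×2=36, #2→F-β 9×2=18, #3→F-β 15×9=135, #4→F-α 5×8=40
  delivery cost 229, fixed 30 → total 259.
Compare {F-β}: delivery cost 336 + fixed 17 = 353.
Compare {F-α}: delivery cost 391 + fixed 13 = 404.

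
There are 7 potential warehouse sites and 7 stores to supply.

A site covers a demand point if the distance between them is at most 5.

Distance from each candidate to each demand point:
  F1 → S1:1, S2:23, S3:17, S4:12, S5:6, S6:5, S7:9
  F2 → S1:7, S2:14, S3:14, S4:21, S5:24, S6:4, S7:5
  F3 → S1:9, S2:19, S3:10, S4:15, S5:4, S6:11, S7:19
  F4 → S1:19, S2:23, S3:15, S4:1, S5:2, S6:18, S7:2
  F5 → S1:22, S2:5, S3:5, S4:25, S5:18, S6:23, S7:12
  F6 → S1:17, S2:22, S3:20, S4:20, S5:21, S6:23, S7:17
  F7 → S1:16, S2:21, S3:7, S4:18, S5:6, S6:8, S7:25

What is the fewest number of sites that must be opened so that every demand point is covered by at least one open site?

Coverage sets (demand points within 5 of each site):
  F1: {S1, S6}
  F2: {S6, S7}
  F3: {S5}
  F4: {S4, S5, S7}
  F5: {S2, S3}
  F6: {}
  F7: {}
No 2 sites suffice: every size-2 union leaves at least one demand point uncovered.
But {F1, F4, F5} covers everything, so the minimum is 3.

3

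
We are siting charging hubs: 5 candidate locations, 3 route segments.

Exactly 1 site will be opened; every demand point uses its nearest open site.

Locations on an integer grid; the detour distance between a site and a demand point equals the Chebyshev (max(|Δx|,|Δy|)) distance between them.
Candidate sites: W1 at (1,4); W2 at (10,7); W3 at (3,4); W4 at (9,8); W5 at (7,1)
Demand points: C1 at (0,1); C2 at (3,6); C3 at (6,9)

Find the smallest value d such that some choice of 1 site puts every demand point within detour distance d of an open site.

Open {W1}.
  Farthest demand point is C3 at detour distance 5 (to W1); all others are ≤ 5.
With {W3} the worst case is 5.
With {W5} the worst case is 8.
No size-1 selection achieves below 5.

5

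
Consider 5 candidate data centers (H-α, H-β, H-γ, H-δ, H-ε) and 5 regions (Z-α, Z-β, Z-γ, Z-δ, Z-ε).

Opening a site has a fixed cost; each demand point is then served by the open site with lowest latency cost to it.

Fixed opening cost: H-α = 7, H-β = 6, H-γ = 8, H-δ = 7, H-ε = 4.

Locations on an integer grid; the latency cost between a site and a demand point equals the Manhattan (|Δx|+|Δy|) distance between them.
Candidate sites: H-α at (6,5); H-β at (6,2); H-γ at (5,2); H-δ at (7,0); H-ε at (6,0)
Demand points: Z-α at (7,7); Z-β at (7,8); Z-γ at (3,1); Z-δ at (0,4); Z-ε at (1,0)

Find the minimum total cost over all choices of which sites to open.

34

Open {H-α, H-ε}: assign each demand point to its cheapest open site.
  Z-α→H-α 3, Z-β→H-α 4, Z-γ→H-ε 4, Z-δ→H-α 7, Z-ε→H-ε 5
  latency cost 23, fixed 11 → total 34.
Compare {H-α}: latency cost 31 + fixed 7 = 38.
Compare {H-β}: latency cost 32 + fixed 6 = 38.
Compare {H-α, H-β}: latency cost 25 + fixed 13 = 38.
All other subsets cost ≥ 38. Minimum total cost: 34.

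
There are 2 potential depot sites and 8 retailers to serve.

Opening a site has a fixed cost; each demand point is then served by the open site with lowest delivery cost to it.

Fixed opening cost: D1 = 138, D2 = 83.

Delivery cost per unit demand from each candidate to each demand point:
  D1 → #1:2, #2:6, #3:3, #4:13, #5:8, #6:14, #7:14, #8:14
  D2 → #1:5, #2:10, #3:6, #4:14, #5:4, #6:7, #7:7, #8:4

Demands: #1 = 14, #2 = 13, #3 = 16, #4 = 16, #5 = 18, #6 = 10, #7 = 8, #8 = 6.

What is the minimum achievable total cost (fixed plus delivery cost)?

Open {D1, D2}: assign each demand point to its cheapest open site.
  #1→D1 14×2=28, #2→D1 13×6=78, #3→D1 16×3=48, #4→D1 16×13=208, #5→D2 18×4=72, #6→D2 10×7=70, #7→D2 8×7=56, #8→D2 6×4=24
  delivery cost 584, fixed 221 → total 805.
Compare {D2}: delivery cost 742 + fixed 83 = 825.
Compare {D1}: delivery cost 842 + fixed 138 = 980.

805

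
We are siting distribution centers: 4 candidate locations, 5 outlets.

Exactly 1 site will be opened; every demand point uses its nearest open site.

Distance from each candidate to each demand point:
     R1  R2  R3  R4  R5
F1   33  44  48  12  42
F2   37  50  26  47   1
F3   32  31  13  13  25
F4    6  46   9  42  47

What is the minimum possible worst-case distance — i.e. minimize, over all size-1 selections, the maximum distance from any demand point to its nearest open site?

Open {F3}.
  Farthest demand point is R1 at distance 32 (to F3); all others are ≤ 32.
With {F4} the worst case is 47.
With {F1} the worst case is 48.
No size-1 selection achieves below 32.

32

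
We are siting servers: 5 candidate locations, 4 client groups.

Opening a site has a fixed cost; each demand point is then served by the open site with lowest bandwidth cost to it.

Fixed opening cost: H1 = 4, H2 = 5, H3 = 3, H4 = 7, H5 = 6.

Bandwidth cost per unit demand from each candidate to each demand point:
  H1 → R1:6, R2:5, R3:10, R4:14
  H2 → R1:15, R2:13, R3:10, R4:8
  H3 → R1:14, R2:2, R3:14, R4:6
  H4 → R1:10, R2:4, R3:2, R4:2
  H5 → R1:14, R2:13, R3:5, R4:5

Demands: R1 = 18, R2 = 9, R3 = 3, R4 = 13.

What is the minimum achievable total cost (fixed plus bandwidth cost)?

172

Open {H1, H3, H4}: assign each demand point to its cheapest open site.
  R1→H1 18×6=108, R2→H3 9×2=18, R3→H4 3×2=6, R4→H4 13×2=26
  bandwidth cost 158, fixed 14 → total 172.
Compare {H1, H2, H3, H4}: bandwidth cost 158 + fixed 19 = 177.
Compare {H1, H3, H4, H5}: bandwidth cost 158 + fixed 20 = 178.
Compare {H1, H2, H3, H4, H5}: bandwidth cost 158 + fixed 25 = 183.
All other subsets cost ≥ 177. Minimum total cost: 172.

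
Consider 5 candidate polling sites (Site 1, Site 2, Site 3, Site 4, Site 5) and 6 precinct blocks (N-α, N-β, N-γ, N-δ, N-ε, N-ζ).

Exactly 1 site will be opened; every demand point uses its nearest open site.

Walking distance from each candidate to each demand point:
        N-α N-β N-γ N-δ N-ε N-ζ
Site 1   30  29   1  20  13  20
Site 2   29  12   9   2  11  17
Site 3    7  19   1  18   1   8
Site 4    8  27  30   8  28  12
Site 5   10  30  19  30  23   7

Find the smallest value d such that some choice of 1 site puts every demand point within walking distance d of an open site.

19

Open {Site 3}.
  Farthest demand point is N-β at walking distance 19 (to Site 3); all others are ≤ 19.
With {Site 2} the worst case is 29.
With {Site 1} the worst case is 30.
No size-1 selection achieves below 19.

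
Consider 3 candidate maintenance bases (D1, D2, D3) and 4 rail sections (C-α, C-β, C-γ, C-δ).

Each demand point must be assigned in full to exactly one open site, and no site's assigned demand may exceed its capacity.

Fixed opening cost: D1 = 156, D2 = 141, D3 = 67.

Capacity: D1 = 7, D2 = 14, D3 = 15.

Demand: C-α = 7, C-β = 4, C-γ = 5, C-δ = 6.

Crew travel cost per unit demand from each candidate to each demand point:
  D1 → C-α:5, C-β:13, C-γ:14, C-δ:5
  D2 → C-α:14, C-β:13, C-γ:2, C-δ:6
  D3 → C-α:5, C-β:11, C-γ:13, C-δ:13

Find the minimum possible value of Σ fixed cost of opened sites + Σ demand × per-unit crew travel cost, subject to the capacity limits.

333

Open {D2, D3}; cheapest assignment that respects the capacities:
  D2 (cap 14, load 11): C-γ, C-δ — cost 5×2 + 6×6 = 46
  D3 (cap 15, load 11): C-α, C-β — cost 7×5 + 4×11 = 79
  Shipping 125, fixed 208 → total 333.
  Any other capacity-feasible assignment to {D2, D3} ships for at least 125.
Compare {D1, D3}: its best feasible assignment gives total 445.
Compare {D1, D2, D3}: its best feasible assignment gives total 483.
Every other set of open sites that can feasibly serve all demand totals ≥ 445 even under its best assignment. Minimum: 333.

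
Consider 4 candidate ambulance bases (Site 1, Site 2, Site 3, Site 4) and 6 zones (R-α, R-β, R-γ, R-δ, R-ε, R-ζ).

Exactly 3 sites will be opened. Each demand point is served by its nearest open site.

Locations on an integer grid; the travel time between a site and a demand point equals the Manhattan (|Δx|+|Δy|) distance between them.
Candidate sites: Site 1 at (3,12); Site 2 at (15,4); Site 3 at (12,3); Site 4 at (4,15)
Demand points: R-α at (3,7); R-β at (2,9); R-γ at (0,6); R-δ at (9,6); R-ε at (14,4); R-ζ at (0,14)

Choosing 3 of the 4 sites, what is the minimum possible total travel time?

30

Open {Site 1, Site 2, Site 3}.
  R-α→Site 1 5, R-β→Site 1 4, R-γ→Site 1 9, R-δ→Site 3 6, R-ε→Site 2 1, R-ζ→Site 1 5  ⇒ total 30.
Compare {Site 1, Site 2, Site 4}: total 32.
Compare {Site 1, Site 3, Site 4}: total 32.
No size-3 selection does better; minimum is 30.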